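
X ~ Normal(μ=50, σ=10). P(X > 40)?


z = (40-50)/10 = -1.0
P(X > 40) = 1 - P(Z ≤ -1.0) = 1 - 0.1587 = 0.8413

P(X > 40) ≈ 0.8413


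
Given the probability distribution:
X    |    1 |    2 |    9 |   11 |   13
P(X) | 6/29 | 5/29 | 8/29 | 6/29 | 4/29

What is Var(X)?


E[X] = 206/29
E[X²] = 2076/29
Var(X) = E[X²] - (E[X])² = 2076/29 - 42436/841 = 17768/841

Var(X) = 17768/841 ≈ 21.1272


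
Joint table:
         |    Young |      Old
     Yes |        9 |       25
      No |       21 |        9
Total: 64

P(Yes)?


P(Yes) = (9+25)/64 = 34/64 = 17/32

P(Yes) = 17/32 ≈ 53.12%


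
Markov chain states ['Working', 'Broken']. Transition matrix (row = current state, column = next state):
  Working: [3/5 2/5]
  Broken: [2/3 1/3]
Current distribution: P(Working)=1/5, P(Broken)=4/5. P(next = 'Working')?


P(next=Working) = Σᵢ P(now=i)×P(i→Working)
= 1/5×3/5 + 4/5×2/3
= 3/25 + 8/15 = 49/75

P = 49/75 ≈ 0.6533


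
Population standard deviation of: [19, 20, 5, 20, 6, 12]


Mean = 82/6 = 41/3
  (19-41/3)²=256/9
  (20-41/3)²=361/9
  (5-41/3)²=676/9
  (20-41/3)²=361/9
  (6-41/3)²=529/9
  (12-41/3)²=25/9
Σ(x-μ)² = 736/3
σ² = (736/3)/6 = 368/9

σ = √(368/9) ≈ 6.3944


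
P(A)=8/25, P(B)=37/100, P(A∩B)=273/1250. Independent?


P(A)×P(B) = 74/625
P(A∩B) = 273/1250
Not equal → NOT independent

No, not independent


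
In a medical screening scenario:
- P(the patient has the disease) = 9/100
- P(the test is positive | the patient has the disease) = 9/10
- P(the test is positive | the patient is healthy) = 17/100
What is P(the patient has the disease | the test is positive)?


Using Bayes' theorem:
P(A|B) = P(B|A)·P(A) / P(B)

P(the test is positive) = 9/10 × 9/100 + 17/100 × 91/100
= 81/1000 + 1547/10000 = 2357/10000

P(the patient has the disease|the test is positive) = (81/1000) / (2357/10000) = 810/2357

P(the patient has the disease|the test is positive) = 810/2357 ≈ 34.37%


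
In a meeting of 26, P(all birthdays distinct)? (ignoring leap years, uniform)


P(all different) = Π(365-i)/365 for i=0..25
= (365/365)×(364/365)×...×(340/365)
= 0.401759

P ≈ 0.4018 ≈ 40.18%


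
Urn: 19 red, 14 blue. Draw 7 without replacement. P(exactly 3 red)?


Hypergeometric: C(19,3)×C(14,4)/C(33,7)
= 969×1001/4272048 = 29393/129456

P(X=3) = 29393/129456 ≈ 22.71%


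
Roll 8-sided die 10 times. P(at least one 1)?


P(no 1)^10 = (7/8)^10 = 282475249/1073741824
P(≥1) = 1 - 282475249/1073741824 = 791266575/1073741824

P = 791266575/1073741824 ≈ 73.69%


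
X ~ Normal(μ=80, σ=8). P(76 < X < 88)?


z₁=(76-80)/8=-0.5, z₂=(88-80)/8=1.0
P = Φ(1.0) - Φ(-0.5) = 0.841345 - 0.308538 = 0.532807 ≈ 0.5328

P(76 < X < 88) ≈ 0.5328


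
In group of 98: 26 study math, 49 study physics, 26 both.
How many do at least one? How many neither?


|A∪B| = 26+49-26 = 49
Neither = 98-49 = 49

At least one: 49; Neither: 49


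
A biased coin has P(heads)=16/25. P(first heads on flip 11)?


Geometric: P(X=11) = (1-p)^(k-1)×p = (9/25)^10×16/25 = 55788550416/2384185791015625

P(X=11) = 55788550416/2384185791015625 ≈ 0.00%


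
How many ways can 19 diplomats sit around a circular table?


Circular arrangements of 19 distinct objects: fix one position to break rotational symmetry.
(n-1)! = 18! = 6402373705728000

6402373705728000


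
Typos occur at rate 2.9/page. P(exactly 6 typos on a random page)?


Poisson(λ=2.9): P(X=6) = e^(-λ)×λ^k/k!
= e^(-2.9) × 2.9^6 / 6!
≈ 0.05502322006 × 594.823321 / 720 ≈ 0.045457

P(X=6) ≈ 0.045457 ≈ 4.55%


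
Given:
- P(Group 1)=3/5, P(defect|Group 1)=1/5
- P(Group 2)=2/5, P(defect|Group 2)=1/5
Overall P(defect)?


P(B) = Σ P(B|Aᵢ)×P(Aᵢ)
  1/5×3/5 = 3/25
  1/5×2/5 = 2/25
Sum = 1/5

P(defect) = 1/5 ≈ 20.00%


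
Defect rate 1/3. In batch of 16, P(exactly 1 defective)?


Binomial: P(X=1) = C(16,1)×p^1×(1-p)^15
= 16 × 1/3 × 32768/14348907 = 524288/43046721

P(X=1) = 524288/43046721 ≈ 1.22%


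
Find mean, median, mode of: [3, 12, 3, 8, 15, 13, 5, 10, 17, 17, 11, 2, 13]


Sorted: [2, 3, 3, 5, 8, 10, 11, 12, 13, 13, 15, 17, 17]
Mean = 129/13
Median = 11
Freq: {3: 2, 12: 1, 8: 1, 15: 1, 13: 2, 5: 1, 10: 1, 17: 2, 11: 1, 2: 1}
Mode: [3, 13, 17]

Mean=129/13, Median=11, Mode=[3, 13, 17]


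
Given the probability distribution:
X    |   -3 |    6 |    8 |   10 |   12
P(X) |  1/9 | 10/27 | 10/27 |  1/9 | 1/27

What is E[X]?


E[X] = Σ x·P(X=x)
= (-3)×(1/9) + (6)×(10/27) + (8)×(10/27) + (10)×(1/9) + (12)×(1/27)
= 173/27

E[X] = 173/27


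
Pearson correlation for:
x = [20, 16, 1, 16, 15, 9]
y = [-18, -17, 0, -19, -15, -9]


n=6, Σx=77, Σy=-78, Σxy=-1242, Σx²=1219, Σy²=1280
r = (6×(-1242) - 77×(-78))/√((6×1219 - 77²)(6×1280 - (-78)²))
= -1446/√(1385×1596) = -1446/√2210460 ≈ -1446/1486.7616 ≈ -0.9726

r ≈ -0.9726


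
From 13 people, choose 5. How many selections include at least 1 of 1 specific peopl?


Complement: C(13,5) - C(12,5) = 1287 - 792 = 495

495


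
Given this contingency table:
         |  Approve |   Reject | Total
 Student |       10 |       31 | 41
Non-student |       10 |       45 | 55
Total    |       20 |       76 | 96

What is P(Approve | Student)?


P(Approve | Student) = 10/(10+31) = 10/41

P(Approve|Student) = 10/41 ≈ 24.39%


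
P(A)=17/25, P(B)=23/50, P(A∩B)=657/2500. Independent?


P(A)×P(B) = 391/1250
P(A∩B) = 657/2500
Not equal → NOT independent

No, not independent


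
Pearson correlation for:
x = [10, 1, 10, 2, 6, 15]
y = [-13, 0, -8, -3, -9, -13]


n=6, Σx=44, Σy=-46, Σxy=-465, Σx²=466, Σy²=492
r = (6×(-465) - 44×(-46))/√((6×466 - 44²)(6×492 - (-46)²))
= -766/√(860×836) = -766/√718960 ≈ -766/847.9151 ≈ -0.9034

r ≈ -0.9034


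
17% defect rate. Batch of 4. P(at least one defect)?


P(all good) = (83/100)^4 = 47458321/100000000
P(≥1 defect) = 52541679/100000000

P = 52541679/100000000 ≈ 52.54%


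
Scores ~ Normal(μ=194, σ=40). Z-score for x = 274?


z = (x - μ)/σ = (274 - 194)/40 = 2.0

z = 2.0


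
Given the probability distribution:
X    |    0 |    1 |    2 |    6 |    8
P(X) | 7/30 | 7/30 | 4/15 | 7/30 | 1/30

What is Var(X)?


E[X] = 73/30
E[X²] = 71/6
Var(X) = E[X²] - (E[X])² = 71/6 - 5329/900 = 5321/900

Var(X) = 5321/900 ≈ 5.9122


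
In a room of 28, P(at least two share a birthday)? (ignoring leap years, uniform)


P(all different) = Π(365-i)/365 for i=0..27
= 0.345539
P(match) = 1 - 0.345539 = 0.654461

P ≈ 0.6545 ≈ 65.45%


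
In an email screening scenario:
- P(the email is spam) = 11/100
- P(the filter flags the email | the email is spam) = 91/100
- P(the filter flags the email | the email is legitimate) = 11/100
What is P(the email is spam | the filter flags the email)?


Using Bayes' theorem:
P(A|B) = P(B|A)·P(A) / P(B)

P(the filter flags the email) = 91/100 × 11/100 + 11/100 × 89/100
= 1001/10000 + 979/10000 = 99/500

P(the email is spam|the filter flags the email) = (1001/10000) / (99/500) = 91/180

P(the email is spam|the filter flags the email) = 91/180 ≈ 50.56%


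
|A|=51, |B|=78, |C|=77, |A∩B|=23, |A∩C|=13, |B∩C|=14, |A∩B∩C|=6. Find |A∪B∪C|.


|A∪B∪C| = 51+78+77-23-13-14+6 = 162

|A∪B∪C| = 162


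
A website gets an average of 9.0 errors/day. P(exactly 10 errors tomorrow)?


Poisson(λ=9.0): P(X=10) = e^(-λ)×λ^k/k!
= e^(-9.0) × 9.0^10 / 10!
≈ 0.0001234098041 × 3486784401 / 3628800 ≈ 0.118580

P(X=10) ≈ 0.118580 ≈ 11.86%


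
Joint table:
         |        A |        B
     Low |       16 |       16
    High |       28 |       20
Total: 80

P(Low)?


P(Low) = (16+16)/80 = 32/80 = 2/5

P(Low) = 2/5 ≈ 40.00%


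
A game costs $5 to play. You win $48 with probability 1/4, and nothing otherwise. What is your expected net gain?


E[gain] = (48-5)×1/4 + (-5)×3/4
= 43/4 - 15/4 = 7

Expected net gain = $7 ≈ $7.00


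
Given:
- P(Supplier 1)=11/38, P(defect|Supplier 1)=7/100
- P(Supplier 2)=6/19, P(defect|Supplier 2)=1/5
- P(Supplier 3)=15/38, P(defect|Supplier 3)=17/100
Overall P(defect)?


P(B) = Σ P(B|Aᵢ)×P(Aᵢ)
  7/100×11/38 = 77/3800
  1/5×6/19 = 6/95
  17/100×15/38 = 51/760
Sum = 143/950

P(defect) = 143/950 ≈ 15.05%


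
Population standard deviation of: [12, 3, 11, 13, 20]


Mean = 59/5
  (12-59/5)²=1/25
  (3-59/5)²=1936/25
  (11-59/5)²=16/25
  (13-59/5)²=36/25
  (20-59/5)²=1681/25
Σ(x-μ)² = 734/5
σ² = (734/5)/5 = 734/25

σ = √(734/25) ≈ 5.4185


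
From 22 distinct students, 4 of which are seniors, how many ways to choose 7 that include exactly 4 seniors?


Choose 4 of the 4 seniors and 3 of the other 18 students:
C(4,4)×C(18,3) = 1×816 = 816

816


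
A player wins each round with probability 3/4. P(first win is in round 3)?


Geometric: P(X=3) = (1-p)^(k-1)×p = (1/4)^2×3/4 = 3/64

P(X=3) = 3/64 ≈ 4.69%


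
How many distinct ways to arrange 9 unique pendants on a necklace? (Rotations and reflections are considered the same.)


Free circular arrangements: rotations and reflections both identified.
(n-1)!/2 = 8!/2 = 40320/2 = 20160

20160


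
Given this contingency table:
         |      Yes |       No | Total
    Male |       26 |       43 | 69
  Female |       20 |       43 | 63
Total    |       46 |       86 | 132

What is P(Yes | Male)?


P(Yes | Male) = 26/(26+43) = 26/69

P(Yes|Male) = 26/69 ≈ 37.68%


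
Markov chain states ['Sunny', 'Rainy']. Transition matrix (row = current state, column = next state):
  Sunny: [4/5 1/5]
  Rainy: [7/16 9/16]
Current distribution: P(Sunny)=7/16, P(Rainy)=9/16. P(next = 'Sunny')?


P(next=Sunny) = Σᵢ P(now=i)×P(i→Sunny)
= 7/16×4/5 + 9/16×7/16
= 7/20 + 63/256 = 763/1280

P = 763/1280 ≈ 0.5961


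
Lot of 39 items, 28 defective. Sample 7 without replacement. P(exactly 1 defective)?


Hypergeometric: C(28,1)×C(11,6)/C(39,7)
= 28×462/15380937 = 392/466089

P(X=1) = 392/466089 ≈ 0.08%


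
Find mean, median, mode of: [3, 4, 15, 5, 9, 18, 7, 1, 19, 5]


Sorted: [1, 3, 4, 5, 5, 7, 9, 15, 18, 19]
Mean = 86/10 = 43/5
Median = 6
Freq: {3: 1, 4: 1, 15: 1, 5: 2, 9: 1, 18: 1, 7: 1, 1: 1, 19: 1}
Mode: [5]

Mean=43/5, Median=6, Mode=5


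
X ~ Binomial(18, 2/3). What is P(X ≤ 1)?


P(X ≤ 1) = Σ P(X=i) for i=0..1
P(X=0) = 1/387420489
P(X=1) = 4/43046721
Sum = 37/387420489

P(X ≤ 1) = 37/387420489 ≈ 0.00%


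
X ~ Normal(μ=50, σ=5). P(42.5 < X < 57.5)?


z₁=(42.5-50)/5=-1.5, z₂=(57.5-50)/5=1.5
P = Φ(1.5) - Φ(-1.5) = 0.933193 - 0.066807 = 0.866386 ≈ 0.8664

P(42.5 < X < 57.5) ≈ 0.8664


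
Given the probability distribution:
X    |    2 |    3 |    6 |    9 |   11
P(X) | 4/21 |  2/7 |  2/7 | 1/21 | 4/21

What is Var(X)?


E[X] = 115/21
E[X²] = 851/21
Var(X) = E[X²] - (E[X])² = 851/21 - 13225/441 = 4646/441

Var(X) = 4646/441 ≈ 10.5351


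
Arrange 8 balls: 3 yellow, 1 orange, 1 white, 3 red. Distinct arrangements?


8!/(3!×1!×1!×3!) = 1120

1120


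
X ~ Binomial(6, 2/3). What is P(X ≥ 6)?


P(X ≥ 6) = Σ P(X=i) for i=6..6
P(X=6) = 64/729
Sum = 64/729

P(X ≥ 6) = 64/729 ≈ 8.78%


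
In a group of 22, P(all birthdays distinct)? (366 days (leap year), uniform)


P(all different) = Π(366-i)/366 for i=0..21
= (366/366)×(365/366)×...×(345/366)
= 0.525249

P ≈ 0.5252 ≈ 52.52%


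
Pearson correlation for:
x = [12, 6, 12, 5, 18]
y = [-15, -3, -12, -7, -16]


n=5, Σx=53, Σy=-53, Σxy=-665, Σx²=673, Σy²=683
r = (5×(-665) - 53×(-53))/√((5×673 - 53²)(5×683 - (-53)²))
= -516/√(556×606) = -516/√336936 ≈ -516/580.4619 ≈ -0.8889

r ≈ -0.8889


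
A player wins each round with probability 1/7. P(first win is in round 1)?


Geometric: P(X=1) = (1-p)^(k-1)×p = (6/7)^0×1/7 = 1/7

P(X=1) = 1/7 ≈ 14.29%


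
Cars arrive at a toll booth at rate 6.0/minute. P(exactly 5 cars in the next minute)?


Poisson(λ=6.0): P(X=5) = e^(-λ)×λ^k/k!
= e^(-6.0) × 6.0^5 / 5!
≈ 0.002478752177 × 7776 / 120 ≈ 0.160623

P(X=5) ≈ 0.160623 ≈ 16.06%


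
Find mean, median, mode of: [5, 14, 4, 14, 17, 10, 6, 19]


Sorted: [4, 5, 6, 10, 14, 14, 17, 19]
Mean = 89/8
Median = 12
Freq: {5: 1, 14: 2, 4: 1, 17: 1, 10: 1, 6: 1, 19: 1}
Mode: [14]

Mean=89/8, Median=12, Mode=14


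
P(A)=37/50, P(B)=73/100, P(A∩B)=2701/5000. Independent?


P(A)×P(B) = 2701/5000
P(A∩B) = 2701/5000
Equal ✓ → Independent

Yes, independent


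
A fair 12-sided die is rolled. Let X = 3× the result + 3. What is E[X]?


E[die] = (1+12)/2 = 13/2
E[X] = 3×13/2 + 3 = 45/2

E[X] = 45/2


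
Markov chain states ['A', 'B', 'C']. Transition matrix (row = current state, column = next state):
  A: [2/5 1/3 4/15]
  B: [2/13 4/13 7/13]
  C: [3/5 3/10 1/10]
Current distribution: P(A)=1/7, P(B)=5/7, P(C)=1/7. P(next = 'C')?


P(next=C) = Σᵢ P(now=i)×P(i→C)
= 1/7×4/15 + 5/7×7/13 + 1/7×1/10
= 4/105 + 5/13 + 1/70 = 1193/2730

P = 1193/2730 ≈ 0.4370


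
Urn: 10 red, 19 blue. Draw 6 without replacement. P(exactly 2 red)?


Hypergeometric: C(10,2)×C(19,4)/C(29,6)
= 45×3876/475020 = 969/2639

P(X=2) = 969/2639 ≈ 36.72%


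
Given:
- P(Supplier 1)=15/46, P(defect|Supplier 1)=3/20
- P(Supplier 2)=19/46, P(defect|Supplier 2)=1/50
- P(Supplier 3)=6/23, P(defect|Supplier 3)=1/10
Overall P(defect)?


P(B) = Σ P(B|Aᵢ)×P(Aᵢ)
  3/20×15/46 = 9/184
  1/50×19/46 = 19/2300
  1/10×6/23 = 3/115
Sum = 383/4600

P(defect) = 383/4600 ≈ 8.33%


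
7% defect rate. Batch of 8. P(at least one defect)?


P(all good) = (93/100)^8 = 5595818096650401/10000000000000000
P(≥1 defect) = 4404181903349599/10000000000000000

P = 4404181903349599/10000000000000000 ≈ 44.04%


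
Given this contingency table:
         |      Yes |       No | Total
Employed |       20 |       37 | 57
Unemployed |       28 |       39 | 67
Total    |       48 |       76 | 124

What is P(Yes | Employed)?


P(Yes | Employed) = 20/(20+37) = 20/57

P(Yes|Employed) = 20/57 ≈ 35.09%


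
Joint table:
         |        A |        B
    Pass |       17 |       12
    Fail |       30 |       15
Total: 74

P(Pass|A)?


P(Pass|A) = 17/(17+30) = 17/47

P = 17/47 ≈ 36.17%


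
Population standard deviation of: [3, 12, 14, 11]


Mean = 40/4 = 10
  (3-10)²=49
  (12-10)²=4
  (14-10)²=16
  (11-10)²=1
Σ(x-μ)² = 70
σ² = 70/4 = 35/2

σ = √(35/2) ≈ 4.1833


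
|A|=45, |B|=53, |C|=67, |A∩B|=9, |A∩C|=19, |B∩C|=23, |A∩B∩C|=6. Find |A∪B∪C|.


|A∪B∪C| = 45+53+67-9-19-23+6 = 120

|A∪B∪C| = 120


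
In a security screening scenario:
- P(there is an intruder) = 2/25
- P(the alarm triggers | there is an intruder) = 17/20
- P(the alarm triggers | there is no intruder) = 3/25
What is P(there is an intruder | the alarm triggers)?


Using Bayes' theorem:
P(A|B) = P(B|A)·P(A) / P(B)

P(the alarm triggers) = 17/20 × 2/25 + 3/25 × 23/25
= 17/250 + 69/625 = 223/1250

P(there is an intruder|the alarm triggers) = (17/250) / (223/1250) = 85/223

P(there is an intruder|the alarm triggers) = 85/223 ≈ 38.12%


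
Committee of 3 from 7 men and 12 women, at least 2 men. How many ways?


Count by #men:
  2M,1W: C(7,2)×C(12,1)=252
  3M,0W: C(7,3)×C(12,0)=35
Total = 287

287


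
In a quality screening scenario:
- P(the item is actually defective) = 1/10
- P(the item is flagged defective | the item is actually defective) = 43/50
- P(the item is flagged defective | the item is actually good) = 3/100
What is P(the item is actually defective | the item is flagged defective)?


Using Bayes' theorem:
P(A|B) = P(B|A)·P(A) / P(B)

P(the item is flagged defective) = 43/50 × 1/10 + 3/100 × 9/10
= 43/500 + 27/1000 = 113/1000

P(the item is actually defective|the item is flagged defective) = (43/500) / (113/1000) = 86/113

P(the item is actually defective|the item is flagged defective) = 86/113 ≈ 76.11%


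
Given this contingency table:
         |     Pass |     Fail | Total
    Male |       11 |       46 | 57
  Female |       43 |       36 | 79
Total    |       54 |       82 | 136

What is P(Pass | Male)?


P(Pass | Male) = 11/(11+46) = 11/57

P(Pass|Male) = 11/57 ≈ 19.30%


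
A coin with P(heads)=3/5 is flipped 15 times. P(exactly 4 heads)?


Binomial: P(X=4) = C(15,4)×p^4×(1-p)^11
= 1365 × 81/625 × 2048/48828125 = 45287424/6103515625

P(X=4) = 45287424/6103515625 ≈ 0.74%


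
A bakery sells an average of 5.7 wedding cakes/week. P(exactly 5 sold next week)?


Poisson(λ=5.7): P(X=5) = e^(-λ)×λ^k/k!
= e^(-5.7) × 5.7^5 / 5!
≈ 0.003345965457 × 6016.92057 / 120 ≈ 0.167770

P(X=5) ≈ 0.167770 ≈ 16.78%


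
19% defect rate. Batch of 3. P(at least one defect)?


P(all good) = (81/100)^3 = 531441/1000000
P(≥1 defect) = 468559/1000000

P = 468559/1000000 ≈ 46.86%


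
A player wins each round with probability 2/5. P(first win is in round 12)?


Geometric: P(X=12) = (1-p)^(k-1)×p = (3/5)^11×2/5 = 354294/244140625

P(X=12) = 354294/244140625 ≈ 0.15%


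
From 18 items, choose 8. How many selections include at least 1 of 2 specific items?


Complement: C(18,8) - C(16,8) = 43758 - 12870 = 30888

30888


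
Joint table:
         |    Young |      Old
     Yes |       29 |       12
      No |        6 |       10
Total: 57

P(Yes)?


P(Yes) = (29+12)/57 = 41/57

P(Yes) = 41/57 ≈ 71.93%


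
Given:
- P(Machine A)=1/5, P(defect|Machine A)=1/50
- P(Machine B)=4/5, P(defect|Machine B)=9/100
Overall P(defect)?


P(B) = Σ P(B|Aᵢ)×P(Aᵢ)
  1/50×1/5 = 1/250
  9/100×4/5 = 9/125
Sum = 19/250

P(defect) = 19/250 ≈ 7.60%


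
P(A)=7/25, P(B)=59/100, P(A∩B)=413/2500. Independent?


P(A)×P(B) = 413/2500
P(A∩B) = 413/2500
Equal ✓ → Independent

Yes, independent


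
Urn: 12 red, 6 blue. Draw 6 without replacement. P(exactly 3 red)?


Hypergeometric: C(12,3)×C(6,3)/C(18,6)
= 220×20/18564 = 1100/4641

P(X=3) = 1100/4641 ≈ 23.70%


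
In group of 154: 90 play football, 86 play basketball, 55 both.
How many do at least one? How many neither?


|A∪B| = 90+86-55 = 121
Neither = 154-121 = 33

At least one: 121; Neither: 33


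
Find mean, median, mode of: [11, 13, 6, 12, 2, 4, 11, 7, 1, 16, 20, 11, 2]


Sorted: [1, 2, 2, 4, 6, 7, 11, 11, 11, 12, 13, 16, 20]
Mean = 116/13
Median = 11
Freq: {11: 3, 13: 1, 6: 1, 12: 1, 2: 2, 4: 1, 7: 1, 1: 1, 16: 1, 20: 1}
Mode: [11]

Mean=116/13, Median=11, Mode=11


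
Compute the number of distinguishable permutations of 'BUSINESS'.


Letters: 8, freq: {'B': 1, 'U': 1, 'S': 3, 'I': 1, 'N': 1, 'E': 1}
8!/(1!×1!×3!×1!×1!×1!) = 40320/6 = 6720

6720


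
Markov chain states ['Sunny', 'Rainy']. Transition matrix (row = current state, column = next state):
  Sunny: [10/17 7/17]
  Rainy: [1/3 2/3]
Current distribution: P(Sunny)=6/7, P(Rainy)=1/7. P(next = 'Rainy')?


P(next=Rainy) = Σᵢ P(now=i)×P(i→Rainy)
= 6/7×7/17 + 1/7×2/3
= 6/17 + 2/21 = 160/357

P = 160/357 ≈ 0.4482


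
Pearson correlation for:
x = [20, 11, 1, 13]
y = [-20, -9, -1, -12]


n=4, Σx=45, Σy=-42, Σxy=-656, Σx²=691, Σy²=626
r = (4×(-656) - 45×(-42))/√((4×691 - 45²)(4×626 - (-42)²))
= -734/√(739×740) = -734/√546860 ≈ -734/739.4998 ≈ -0.9926

r ≈ -0.9926


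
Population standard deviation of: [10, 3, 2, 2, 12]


Mean = 29/5
  (10-29/5)²=441/25
  (3-29/5)²=196/25
  (2-29/5)²=361/25
  (2-29/5)²=361/25
  (12-29/5)²=961/25
Σ(x-μ)² = 464/5
σ² = (464/5)/5 = 464/25

σ = √(464/25) ≈ 4.3081


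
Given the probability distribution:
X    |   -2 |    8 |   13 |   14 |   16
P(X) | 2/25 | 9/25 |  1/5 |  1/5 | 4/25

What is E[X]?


E[X] = Σ x·P(X=x)
= (-2)×(2/25) + (8)×(9/25) + (13)×(1/5) + (14)×(1/5) + (16)×(4/25)
= 267/25

E[X] = 267/25


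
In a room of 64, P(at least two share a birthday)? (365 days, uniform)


P(all different) = Π(365-i)/365 for i=0..63
= 0.002810
P(match) = 1 - 0.002810 = 0.997190

P ≈ 0.9972 ≈ 99.72%


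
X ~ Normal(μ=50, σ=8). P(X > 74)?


z = (74-50)/8 = 3.0
P(X > 74) = 1 - P(Z ≤ 3.0) = 1 - 0.9987 = 0.0013

P(X > 74) ≈ 0.0013


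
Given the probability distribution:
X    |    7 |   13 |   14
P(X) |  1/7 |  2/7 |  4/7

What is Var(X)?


E[X] = 89/7
E[X²] = 1171/7
Var(X) = E[X²] - (E[X])² = 1171/7 - 7921/49 = 276/49

Var(X) = 276/49 ≈ 5.6327


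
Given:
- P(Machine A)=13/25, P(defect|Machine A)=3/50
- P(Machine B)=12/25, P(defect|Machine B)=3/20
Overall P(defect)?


P(B) = Σ P(B|Aᵢ)×P(Aᵢ)
  3/50×13/25 = 39/1250
  3/20×12/25 = 9/125
Sum = 129/1250

P(defect) = 129/1250 ≈ 10.32%


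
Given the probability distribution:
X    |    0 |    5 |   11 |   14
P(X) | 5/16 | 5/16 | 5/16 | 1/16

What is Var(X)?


E[X] = 47/8
E[X²] = 463/8
Var(X) = E[X²] - (E[X])² = 463/8 - 2209/64 = 1495/64

Var(X) = 1495/64 ≈ 23.3594


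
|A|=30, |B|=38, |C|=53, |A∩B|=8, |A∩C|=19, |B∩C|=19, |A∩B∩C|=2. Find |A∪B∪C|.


|A∪B∪C| = 30+38+53-8-19-19+2 = 77

|A∪B∪C| = 77


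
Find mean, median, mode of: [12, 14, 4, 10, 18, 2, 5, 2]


Sorted: [2, 2, 4, 5, 10, 12, 14, 18]
Mean = 67/8
Median = 15/2
Freq: {12: 1, 14: 1, 4: 1, 10: 1, 18: 1, 2: 2, 5: 1}
Mode: [2]

Mean=67/8, Median=15/2, Mode=2


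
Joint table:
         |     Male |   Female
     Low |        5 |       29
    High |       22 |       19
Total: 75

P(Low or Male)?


P(Low∨Male) = P(Low) + P(Male) - P(Low∧Male)
= (34 + 27 - 5)/75 = 56/75

P = 56/75 ≈ 74.67%


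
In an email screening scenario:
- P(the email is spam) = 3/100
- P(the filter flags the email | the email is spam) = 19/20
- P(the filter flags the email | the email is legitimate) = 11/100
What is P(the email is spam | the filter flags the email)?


Using Bayes' theorem:
P(A|B) = P(B|A)·P(A) / P(B)

P(the filter flags the email) = 19/20 × 3/100 + 11/100 × 97/100
= 57/2000 + 1067/10000 = 169/1250

P(the email is spam|the filter flags the email) = (57/2000) / (169/1250) = 285/1352

P(the email is spam|the filter flags the email) = 285/1352 ≈ 21.08%


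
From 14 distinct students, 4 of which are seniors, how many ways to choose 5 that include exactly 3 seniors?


Choose 3 of the 4 seniors and 2 of the other 10 students:
C(4,3)×C(10,2) = 4×45 = 180

180


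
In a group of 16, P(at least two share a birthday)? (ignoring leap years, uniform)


P(all different) = Π(365-i)/365 for i=0..15
= 0.716396
P(match) = 1 - 0.716396 = 0.283604

P ≈ 0.2836 ≈ 28.36%


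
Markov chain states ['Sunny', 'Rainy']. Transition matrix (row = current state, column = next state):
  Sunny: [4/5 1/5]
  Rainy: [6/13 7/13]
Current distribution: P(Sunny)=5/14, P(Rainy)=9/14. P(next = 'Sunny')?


P(next=Sunny) = Σᵢ P(now=i)×P(i→Sunny)
= 5/14×4/5 + 9/14×6/13
= 2/7 + 27/91 = 53/91

P = 53/91 ≈ 0.5824


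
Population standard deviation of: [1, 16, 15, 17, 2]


Mean = 51/5
  (1-51/5)²=2116/25
  (16-51/5)²=841/25
  (15-51/5)²=576/25
  (17-51/5)²=1156/25
  (2-51/5)²=1681/25
Σ(x-μ)² = 1274/5
σ² = (1274/5)/5 = 1274/25

σ = √(1274/25) ≈ 7.1386


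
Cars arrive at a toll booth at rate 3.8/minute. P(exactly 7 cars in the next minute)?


Poisson(λ=3.8): P(X=7) = e^(-λ)×λ^k/k!
= e^(-3.8) × 3.8^7 / 7!
≈ 0.02237077186 × 11441.5582592 / 5040 ≈ 0.050785

P(X=7) ≈ 0.050785 ≈ 5.08%


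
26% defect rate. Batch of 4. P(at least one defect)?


P(all good) = (37/50)^4 = 1874161/6250000
P(≥1 defect) = 4375839/6250000

P = 4375839/6250000 ≈ 70.01%


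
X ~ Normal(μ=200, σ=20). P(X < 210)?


z = (210-200)/20 = 0.5
P(Z < 0.5) = 0.6915

P(X < 210) ≈ 0.6915


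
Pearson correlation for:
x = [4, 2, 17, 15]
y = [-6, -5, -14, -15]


n=4, Σx=38, Σy=-40, Σxy=-497, Σx²=534, Σy²=482
r = (4×(-497) - 38×(-40))/√((4×534 - 38²)(4×482 - (-40)²))
= -468/√(692×328) = -468/√226976 ≈ -468/476.4200 ≈ -0.9823

r ≈ -0.9823


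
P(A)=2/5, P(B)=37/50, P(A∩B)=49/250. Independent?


P(A)×P(B) = 37/125
P(A∩B) = 49/250
Not equal → NOT independent

No, not independent


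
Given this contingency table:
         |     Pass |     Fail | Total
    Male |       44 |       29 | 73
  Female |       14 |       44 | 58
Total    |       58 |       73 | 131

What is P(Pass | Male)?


P(Pass | Male) = 44/(44+29) = 44/73

P(Pass|Male) = 44/73 ≈ 60.27%


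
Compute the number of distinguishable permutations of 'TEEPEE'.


Letters: 6, freq: {'T': 1, 'E': 4, 'P': 1}
6!/(1!×4!×1!) = 720/24 = 30

30


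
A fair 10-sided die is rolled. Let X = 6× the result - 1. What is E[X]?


E[die] = (1+10)/2 = 11/2
E[X] = 6×11/2 - 1 = 32

E[X] = 32


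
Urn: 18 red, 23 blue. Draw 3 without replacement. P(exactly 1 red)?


Hypergeometric: C(18,1)×C(23,2)/C(41,3)
= 18×253/10660 = 2277/5330

P(X=1) = 2277/5330 ≈ 42.72%


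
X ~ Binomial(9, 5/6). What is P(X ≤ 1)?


P(X ≤ 1) = Σ P(X=i) for i=0..1
P(X=0) = 1/10077696
P(X=1) = 5/1119744
Sum = 23/5038848

P(X ≤ 1) = 23/5038848 ≈ 0.00%


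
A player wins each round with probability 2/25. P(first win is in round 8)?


Geometric: P(X=8) = (1-p)^(k-1)×p = (23/25)^7×2/25 = 6809650894/152587890625

P(X=8) = 6809650894/152587890625 ≈ 4.46%


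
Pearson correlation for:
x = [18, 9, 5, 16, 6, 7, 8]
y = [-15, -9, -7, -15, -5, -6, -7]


n=7, Σx=69, Σy=-64, Σxy=-754, Σx²=835, Σy²=690
r = (7×(-754) - 69×(-64))/√((7×835 - 69²)(7×690 - (-64)²))
= -862/√(1084×734) = -862/√795656 ≈ -862/891.9955 ≈ -0.9664

r ≈ -0.9664


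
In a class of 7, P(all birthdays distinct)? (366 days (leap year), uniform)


P(all different) = Π(366-i)/366 for i=0..6
= (366/366)×(365/366)×...×(360/366)
= 0.943914

P ≈ 0.9439 ≈ 94.39%


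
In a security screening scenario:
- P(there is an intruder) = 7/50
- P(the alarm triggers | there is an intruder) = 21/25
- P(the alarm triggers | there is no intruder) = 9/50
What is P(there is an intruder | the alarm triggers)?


Using Bayes' theorem:
P(A|B) = P(B|A)·P(A) / P(B)

P(the alarm triggers) = 21/25 × 7/50 + 9/50 × 43/50
= 147/1250 + 387/2500 = 681/2500

P(there is an intruder|the alarm triggers) = (147/1250) / (681/2500) = 98/227

P(there is an intruder|the alarm triggers) = 98/227 ≈ 43.17%


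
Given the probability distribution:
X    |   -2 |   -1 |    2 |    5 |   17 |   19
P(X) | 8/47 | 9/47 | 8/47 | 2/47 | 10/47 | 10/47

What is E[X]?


E[X] = Σ x·P(X=x)
= (-2)×(8/47) + (-1)×(9/47) + (2)×(8/47) + (5)×(2/47) + (17)×(10/47) + (19)×(10/47)
= 361/47

E[X] = 361/47


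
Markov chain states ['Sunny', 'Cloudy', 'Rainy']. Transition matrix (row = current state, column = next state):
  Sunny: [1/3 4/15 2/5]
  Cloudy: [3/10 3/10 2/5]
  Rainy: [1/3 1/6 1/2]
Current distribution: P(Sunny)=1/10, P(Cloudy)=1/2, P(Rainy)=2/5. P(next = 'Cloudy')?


P(next=Cloudy) = Σᵢ P(now=i)×P(i→Cloudy)
= 1/10×4/15 + 1/2×3/10 + 2/5×1/6
= 2/75 + 3/20 + 1/15 = 73/300

P = 73/300 ≈ 0.2433


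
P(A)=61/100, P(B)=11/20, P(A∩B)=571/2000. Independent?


P(A)×P(B) = 671/2000
P(A∩B) = 571/2000
Not equal → NOT independent

No, not independent


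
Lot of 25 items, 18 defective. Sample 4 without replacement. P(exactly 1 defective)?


Hypergeometric: C(18,1)×C(7,3)/C(25,4)
= 18×35/12650 = 63/1265

P(X=1) = 63/1265 ≈ 4.98%


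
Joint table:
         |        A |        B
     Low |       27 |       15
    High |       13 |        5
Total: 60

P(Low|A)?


P(Low|A) = 27/(27+13) = 27/40

P = 27/40 ≈ 67.50%


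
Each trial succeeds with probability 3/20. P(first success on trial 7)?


Geometric: P(X=7) = (1-p)^(k-1)×p = (17/20)^6×3/20 = 72412707/1280000000

P(X=7) = 72412707/1280000000 ≈ 5.66%


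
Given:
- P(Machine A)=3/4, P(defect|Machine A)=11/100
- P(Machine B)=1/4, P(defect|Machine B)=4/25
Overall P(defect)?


P(B) = Σ P(B|Aᵢ)×P(Aᵢ)
  11/100×3/4 = 33/400
  4/25×1/4 = 1/25
Sum = 49/400

P(defect) = 49/400 ≈ 12.25%


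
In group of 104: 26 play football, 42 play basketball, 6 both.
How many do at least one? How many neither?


|A∪B| = 26+42-6 = 62
Neither = 104-62 = 42

At least one: 62; Neither: 42


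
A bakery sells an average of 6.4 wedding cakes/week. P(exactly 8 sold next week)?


Poisson(λ=6.4): P(X=8) = e^(-λ)×λ^k/k!
= e^(-6.4) × 6.4^8 / 8!
≈ 0.001661557273 × 2814749.76711 / 40320 ≈ 0.115994

P(X=8) ≈ 0.115994 ≈ 11.60%


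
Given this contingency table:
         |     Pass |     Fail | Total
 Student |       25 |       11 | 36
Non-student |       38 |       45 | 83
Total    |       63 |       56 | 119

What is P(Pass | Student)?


P(Pass | Student) = 25/(25+11) = 25/36

P(Pass|Student) = 25/36 ≈ 69.44%


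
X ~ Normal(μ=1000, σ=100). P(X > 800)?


z = (800-1000)/100 = -2.0
P(X > 800) = 1 - P(Z ≤ -2.0) = 1 - 0.0228 = 0.9772

P(X > 800) ≈ 0.9772


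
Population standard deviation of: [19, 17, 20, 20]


Mean = 76/4 = 19
  (19-19)²=0
  (17-19)²=4
  (20-19)²=1
  (20-19)²=1
Σ(x-μ)² = 6
σ² = 6/4 = 3/2

σ = √(3/2) ≈ 1.2247


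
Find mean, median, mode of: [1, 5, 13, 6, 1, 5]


Sorted: [1, 1, 5, 5, 6, 13]
Mean = 31/6
Median = 5
Freq: {1: 2, 5: 2, 13: 1, 6: 1}
Mode: [1, 5]

Mean=31/6, Median=5, Mode=[1, 5]


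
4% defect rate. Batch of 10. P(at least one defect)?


P(all good) = (24/25)^10 = 63403380965376/95367431640625
P(≥1 defect) = 31964050675249/95367431640625

P = 31964050675249/95367431640625 ≈ 33.52%


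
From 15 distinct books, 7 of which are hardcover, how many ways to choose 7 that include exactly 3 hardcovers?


Choose 3 of the 7 hardcovers and 4 of the other 8 books:
C(7,3)×C(8,4) = 35×70 = 2450

2450


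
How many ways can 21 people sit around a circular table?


Circular arrangements of 21 distinct objects: fix one position to break rotational symmetry.
(n-1)! = 20! = 2432902008176640000

2432902008176640000


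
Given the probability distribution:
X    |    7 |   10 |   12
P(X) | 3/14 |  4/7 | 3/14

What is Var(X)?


E[X] = 137/14
E[X²] = 197/2
Var(X) = E[X²] - (E[X])² = 197/2 - 18769/196 = 537/196

Var(X) = 537/196 ≈ 2.7398


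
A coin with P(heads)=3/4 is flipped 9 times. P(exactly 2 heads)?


Binomial: P(X=2) = C(9,2)×p^2×(1-p)^7
= 36 × 9/16 × 1/16384 = 81/65536

P(X=2) = 81/65536 ≈ 0.12%


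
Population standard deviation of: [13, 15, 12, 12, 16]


Mean = 68/5
  (13-68/5)²=9/25
  (15-68/5)²=49/25
  (12-68/5)²=64/25
  (12-68/5)²=64/25
  (16-68/5)²=144/25
Σ(x-μ)² = 66/5
σ² = (66/5)/5 = 66/25

σ = √(66/25) ≈ 1.6248


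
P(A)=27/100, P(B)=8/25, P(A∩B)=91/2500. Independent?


P(A)×P(B) = 54/625
P(A∩B) = 91/2500
Not equal → NOT independent

No, not independent


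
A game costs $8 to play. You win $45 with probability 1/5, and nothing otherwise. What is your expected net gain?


E[gain] = (45-8)×1/5 + (-8)×4/5
= 37/5 - 32/5 = 1

Expected net gain = $1 ≈ $1.00


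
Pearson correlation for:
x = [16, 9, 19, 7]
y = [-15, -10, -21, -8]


n=4, Σx=51, Σy=-54, Σxy=-785, Σx²=747, Σy²=830
r = (4×(-785) - 51×(-54))/√((4×747 - 51²)(4×830 - (-54)²))
= -386/√(387×404) = -386/√156348 ≈ -386/395.4086 ≈ -0.9762

r ≈ -0.9762


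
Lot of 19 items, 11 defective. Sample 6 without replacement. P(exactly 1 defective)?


Hypergeometric: C(11,1)×C(8,5)/C(19,6)
= 11×56/27132 = 22/969

P(X=1) = 22/969 ≈ 2.27%


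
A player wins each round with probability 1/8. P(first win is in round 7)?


Geometric: P(X=7) = (1-p)^(k-1)×p = (7/8)^6×1/8 = 117649/2097152

P(X=7) = 117649/2097152 ≈ 5.61%


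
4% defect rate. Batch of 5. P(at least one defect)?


P(all good) = (24/25)^5 = 7962624/9765625
P(≥1 defect) = 1803001/9765625

P = 1803001/9765625 ≈ 18.46%


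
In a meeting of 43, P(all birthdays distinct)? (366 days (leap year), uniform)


P(all different) = Π(366-i)/366 for i=0..42
= (366/366)×(365/366)×...×(324/366)
= 0.076637

P ≈ 0.0766 ≈ 7.66%


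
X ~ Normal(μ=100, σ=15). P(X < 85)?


z = (85-100)/15 = -1.0
P(Z < -1.0) = 0.1587

P(X < 85) ≈ 0.1587


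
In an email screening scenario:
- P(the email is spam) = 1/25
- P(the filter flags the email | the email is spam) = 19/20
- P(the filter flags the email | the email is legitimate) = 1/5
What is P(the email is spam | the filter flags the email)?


Using Bayes' theorem:
P(A|B) = P(B|A)·P(A) / P(B)

P(the filter flags the email) = 19/20 × 1/25 + 1/5 × 24/25
= 19/500 + 24/125 = 23/100

P(the email is spam|the filter flags the email) = (19/500) / (23/100) = 19/115

P(the email is spam|the filter flags the email) = 19/115 ≈ 16.52%


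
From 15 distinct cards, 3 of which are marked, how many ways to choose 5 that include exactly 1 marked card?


Choose 1 of the 3 marked cards and 4 of the other 12 cards:
C(3,1)×C(12,4) = 3×495 = 1485

1485


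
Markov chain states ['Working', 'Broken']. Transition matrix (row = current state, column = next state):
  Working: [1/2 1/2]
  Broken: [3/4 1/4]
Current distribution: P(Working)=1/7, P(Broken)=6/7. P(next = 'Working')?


P(next=Working) = Σᵢ P(now=i)×P(i→Working)
= 1/7×1/2 + 6/7×3/4
= 1/14 + 9/14 = 5/7

P = 5/7 ≈ 0.7143


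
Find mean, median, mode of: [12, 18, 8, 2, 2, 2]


Sorted: [2, 2, 2, 8, 12, 18]
Mean = 44/6 = 22/3
Median = 5
Freq: {12: 1, 18: 1, 8: 1, 2: 3}
Mode: [2]

Mean=22/3, Median=5, Mode=2


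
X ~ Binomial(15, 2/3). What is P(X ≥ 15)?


P(X ≥ 15) = Σ P(X=i) for i=15..15
P(X=15) = 32768/14348907
Sum = 32768/14348907

P(X ≥ 15) = 32768/14348907 ≈ 0.23%


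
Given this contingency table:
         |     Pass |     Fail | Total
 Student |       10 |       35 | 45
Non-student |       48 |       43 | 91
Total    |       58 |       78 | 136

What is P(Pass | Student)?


P(Pass | Student) = 10/(10+35) = 10/45 = 2/9

P(Pass|Student) = 2/9 ≈ 22.22%


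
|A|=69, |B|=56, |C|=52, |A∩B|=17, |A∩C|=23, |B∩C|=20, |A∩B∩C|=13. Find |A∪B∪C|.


|A∪B∪C| = 69+56+52-17-23-20+13 = 130

|A∪B∪C| = 130


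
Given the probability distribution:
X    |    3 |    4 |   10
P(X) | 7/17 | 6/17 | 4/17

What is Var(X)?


E[X] = 5
E[X²] = 559/17
Var(X) = E[X²] - (E[X])² = 559/17 - 25 = 134/17

Var(X) = 134/17 ≈ 7.8824


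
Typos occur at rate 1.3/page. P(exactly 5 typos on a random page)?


Poisson(λ=1.3): P(X=5) = e^(-λ)×λ^k/k!
= e^(-1.3) × 1.3^5 / 5!
≈ 0.272531793 × 3.71293 / 120 ≈ 0.008432

P(X=5) ≈ 0.008432 ≈ 0.84%


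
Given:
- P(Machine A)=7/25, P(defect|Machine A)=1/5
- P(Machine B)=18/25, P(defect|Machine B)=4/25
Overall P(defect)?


P(B) = Σ P(B|Aᵢ)×P(Aᵢ)
  1/5×7/25 = 7/125
  4/25×18/25 = 72/625
Sum = 107/625

P(defect) = 107/625 ≈ 17.12%


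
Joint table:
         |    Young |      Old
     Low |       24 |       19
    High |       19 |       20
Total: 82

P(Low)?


P(Low) = (24+19)/82 = 43/82

P(Low) = 43/82 ≈ 52.44%


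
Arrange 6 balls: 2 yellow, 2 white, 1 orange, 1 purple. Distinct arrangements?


6!/(2!×2!×1!×1!) = 180

180


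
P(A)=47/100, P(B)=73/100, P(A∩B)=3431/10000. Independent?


P(A)×P(B) = 3431/10000
P(A∩B) = 3431/10000
Equal ✓ → Independent

Yes, independent


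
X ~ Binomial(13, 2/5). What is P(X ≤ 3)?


P(X ≤ 3) = Σ P(X=i) for i=0..3
P(X=0) = 1594323/1220703125
P(X=1) = 13817466/1220703125
P(X=2) = 55269864/1220703125
P(X=3) = 135104112/1220703125
Sum = 41157153/244140625

P(X ≤ 3) = 41157153/244140625 ≈ 16.86%


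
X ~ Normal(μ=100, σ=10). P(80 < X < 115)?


z₁=(80-100)/10=-2.0, z₂=(115-100)/10=1.5
P = Φ(1.5) - Φ(-2.0) = 0.933193 - 0.022750 = 0.910443 ≈ 0.9104

P(80 < X < 115) ≈ 0.9104


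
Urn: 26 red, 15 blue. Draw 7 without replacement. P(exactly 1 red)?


Hypergeometric: C(26,1)×C(15,6)/C(41,7)
= 26×5005/22481940 = 1001/172938

P(X=1) = 1001/172938 ≈ 0.58%


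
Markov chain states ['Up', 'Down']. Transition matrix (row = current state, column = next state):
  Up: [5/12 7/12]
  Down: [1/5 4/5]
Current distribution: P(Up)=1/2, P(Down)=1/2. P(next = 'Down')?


P(next=Down) = Σᵢ P(now=i)×P(i→Down)
= 1/2×7/12 + 1/2×4/5
= 7/24 + 2/5 = 83/120

P = 83/120 ≈ 0.6917


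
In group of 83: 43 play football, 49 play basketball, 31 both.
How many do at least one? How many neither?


|A∪B| = 43+49-31 = 61
Neither = 83-61 = 22

At least one: 61; Neither: 22


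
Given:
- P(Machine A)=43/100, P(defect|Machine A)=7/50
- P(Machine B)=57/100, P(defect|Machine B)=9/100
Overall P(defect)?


P(B) = Σ P(B|Aᵢ)×P(Aᵢ)
  7/50×43/100 = 301/5000
  9/100×57/100 = 513/10000
Sum = 223/2000

P(defect) = 223/2000 ≈ 11.15%


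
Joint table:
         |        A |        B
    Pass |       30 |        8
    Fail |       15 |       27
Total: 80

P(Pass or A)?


P(Pass∨A) = P(Pass) + P(A) - P(Pass∧A)
= (38 + 45 - 30)/80 = 53/80

P = 53/80 ≈ 66.25%


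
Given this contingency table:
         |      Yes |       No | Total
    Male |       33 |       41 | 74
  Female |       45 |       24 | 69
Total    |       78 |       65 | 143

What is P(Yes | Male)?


P(Yes | Male) = 33/(33+41) = 33/74

P(Yes|Male) = 33/74 ≈ 44.59%


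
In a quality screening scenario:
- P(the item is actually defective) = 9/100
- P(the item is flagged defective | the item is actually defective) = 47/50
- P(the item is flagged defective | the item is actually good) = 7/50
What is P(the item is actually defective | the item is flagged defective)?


Using Bayes' theorem:
P(A|B) = P(B|A)·P(A) / P(B)

P(the item is flagged defective) = 47/50 × 9/100 + 7/50 × 91/100
= 423/5000 + 637/5000 = 53/250

P(the item is actually defective|the item is flagged defective) = (423/5000) / (53/250) = 423/1060

P(the item is actually defective|the item is flagged defective) = 423/1060 ≈ 39.91%


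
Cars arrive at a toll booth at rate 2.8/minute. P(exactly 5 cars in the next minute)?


Poisson(λ=2.8): P(X=5) = e^(-λ)×λ^k/k!
= e^(-2.8) × 2.8^5 / 5!
≈ 0.06081006263 × 172.10368 / 120 ≈ 0.087214

P(X=5) ≈ 0.087214 ≈ 8.72%


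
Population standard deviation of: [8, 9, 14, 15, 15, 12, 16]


Mean = 89/7
  (8-89/7)²=1089/49
  (9-89/7)²=676/49
  (14-89/7)²=81/49
  (15-89/7)²=256/49
  (15-89/7)²=256/49
  (12-89/7)²=25/49
  (16-89/7)²=529/49
Σ(x-μ)² = 416/7
σ² = (416/7)/7 = 416/49

σ = √(416/49) ≈ 2.9137


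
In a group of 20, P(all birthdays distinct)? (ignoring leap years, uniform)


P(all different) = Π(365-i)/365 for i=0..19
= (365/365)×(364/365)×...×(346/365)
= 0.588562

P ≈ 0.5886 ≈ 58.86%


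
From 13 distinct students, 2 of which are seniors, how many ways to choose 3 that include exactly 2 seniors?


Choose 2 of the 2 seniors and 1 of the other 11 students:
C(2,2)×C(11,1) = 1×11 = 11

11


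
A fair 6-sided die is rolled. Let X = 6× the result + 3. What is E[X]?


E[die] = (1+6)/2 = 7/2
E[X] = 6×7/2 + 3 = 24

E[X] = 24


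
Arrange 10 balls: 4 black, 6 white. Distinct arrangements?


10!/(4!×6!) = 210

210


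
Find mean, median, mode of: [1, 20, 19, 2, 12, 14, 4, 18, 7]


Sorted: [1, 2, 4, 7, 12, 14, 18, 19, 20]
Mean = 97/9
Median = 12
Freq: {1: 1, 20: 1, 19: 1, 2: 1, 12: 1, 14: 1, 4: 1, 18: 1, 7: 1}
Mode: No mode

Mean=97/9, Median=12, Mode=No mode


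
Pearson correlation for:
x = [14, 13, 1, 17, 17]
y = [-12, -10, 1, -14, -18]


n=5, Σx=62, Σy=-53, Σxy=-841, Σx²=944, Σy²=765
r = (5×(-841) - 62×(-53))/√((5×944 - 62²)(5×765 - (-53)²))
= -919/√(876×1016) = -919/√890016 ≈ -919/943.4066 ≈ -0.9741

r ≈ -0.9741


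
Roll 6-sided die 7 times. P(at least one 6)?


P(no 6)^7 = (5/6)^7 = 78125/279936
P(≥1) = 1 - 78125/279936 = 201811/279936

P = 201811/279936 ≈ 72.09%
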